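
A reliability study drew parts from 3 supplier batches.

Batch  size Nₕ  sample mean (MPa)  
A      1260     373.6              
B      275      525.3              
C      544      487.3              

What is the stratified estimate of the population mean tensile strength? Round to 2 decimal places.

x̄_st = (Σ Nₕx̄ₕ) / (Σ Nₕ) = (1260·373.6 + 275·525.3 + 544·487.3) / 2079
= 880284.7 / 2079 = 423.4174... → 423.42.

423.42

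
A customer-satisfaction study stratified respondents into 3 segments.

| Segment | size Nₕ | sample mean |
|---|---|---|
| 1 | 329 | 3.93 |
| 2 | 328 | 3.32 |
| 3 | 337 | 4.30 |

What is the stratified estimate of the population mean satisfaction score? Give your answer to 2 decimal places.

N = 329 + 328 + 337 = 994.
The stratified mean weights each stratum mean by its population share Nₕ/N.
Σ Nₕx̄ₕ = 329·3.93 + 328·3.32 + 337·4.30 = 1292.97 + 1088.96 + 1449.1 = 3831.03.
Divide by N: 3831.03 / 994 = 3.8542... → 3.85.

3.85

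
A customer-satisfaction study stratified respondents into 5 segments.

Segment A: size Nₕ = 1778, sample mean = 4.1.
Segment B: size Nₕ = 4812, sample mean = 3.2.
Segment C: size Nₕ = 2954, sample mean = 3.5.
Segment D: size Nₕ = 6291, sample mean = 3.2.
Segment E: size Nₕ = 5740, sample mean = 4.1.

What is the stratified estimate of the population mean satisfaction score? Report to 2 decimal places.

3.55

x̄_st = (Σ Nₕx̄ₕ) / (Σ Nₕ) = (1778·4.1 + 4812·3.2 + 2954·3.5 + 6291·3.2 + 5740·4.1) / 21575
= 76692.4 / 21575 = 3.5547... → 3.55.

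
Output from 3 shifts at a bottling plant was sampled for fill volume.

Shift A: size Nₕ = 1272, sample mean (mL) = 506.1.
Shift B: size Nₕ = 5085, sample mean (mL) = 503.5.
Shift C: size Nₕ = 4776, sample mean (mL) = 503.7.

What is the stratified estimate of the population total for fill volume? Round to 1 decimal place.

Population total = Σ Nₕ·x̄ₕ (each stratum's size times its mean).
1272·506.1 + 5085·503.5 + 4776·503.7 = 643759.2 + 2560297.5 + 2405671.2 = 5609727.9.

5609727.9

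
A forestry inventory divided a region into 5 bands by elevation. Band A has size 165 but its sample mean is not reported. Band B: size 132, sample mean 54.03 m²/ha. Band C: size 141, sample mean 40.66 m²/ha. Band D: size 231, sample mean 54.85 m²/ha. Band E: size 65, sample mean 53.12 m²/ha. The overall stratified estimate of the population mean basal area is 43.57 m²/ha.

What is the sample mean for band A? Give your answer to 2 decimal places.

18.13

N = 165 + 132 + 141 + 231 + 65 = 734.
Overall total = μ·N = 43.57·734 = 31980.38.
Subtract the known strata: 132·54.03 + 141·40.66 + 231·54.85 + 65·53.12 = 28988.17.
Remaining total for band A: 31980.38 − 28988.17 = 2992.21.
Divide by its size: 2992.21 / 165 = 18.1346... → 18.13.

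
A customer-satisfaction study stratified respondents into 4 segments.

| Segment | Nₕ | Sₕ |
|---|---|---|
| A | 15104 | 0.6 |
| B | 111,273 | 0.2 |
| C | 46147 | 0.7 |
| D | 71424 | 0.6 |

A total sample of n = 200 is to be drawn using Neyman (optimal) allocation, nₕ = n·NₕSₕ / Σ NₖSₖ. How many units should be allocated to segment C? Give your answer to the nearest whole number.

A: NₕSₕ = 15104·0.6 = 9062.4
B: NₕSₕ = 111273·0.2 = 22254.6
C: NₕSₕ = 46147·0.7 = 32302.9
D: NₕSₕ = 71424·0.6 = 42854.4
Σ NₕSₕ = 106474.3.
n_C = 200·32302.9/106474.3 = 60.677... → 61.

61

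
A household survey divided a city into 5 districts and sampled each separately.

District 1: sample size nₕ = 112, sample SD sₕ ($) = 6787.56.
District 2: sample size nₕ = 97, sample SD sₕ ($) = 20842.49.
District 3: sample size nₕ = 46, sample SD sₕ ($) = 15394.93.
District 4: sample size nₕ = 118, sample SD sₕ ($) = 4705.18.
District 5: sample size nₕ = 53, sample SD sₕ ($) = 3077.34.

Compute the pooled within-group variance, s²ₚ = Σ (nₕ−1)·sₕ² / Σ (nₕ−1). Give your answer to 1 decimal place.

143859915.7

Degrees of freedom: 111 + 96 + 45 + 117 + 52 = 421.
Σ(nₕ−1)sₕ² = 111·46070970.7536 + 96·434409389.4001 + 45·237003869.7049 + 117·22138718.8324 + 52·9470021.4756 = 60565024492.9017.
s²ₚ = 60565024492.9017 / 421 = 143859915.660... → 143859915.7.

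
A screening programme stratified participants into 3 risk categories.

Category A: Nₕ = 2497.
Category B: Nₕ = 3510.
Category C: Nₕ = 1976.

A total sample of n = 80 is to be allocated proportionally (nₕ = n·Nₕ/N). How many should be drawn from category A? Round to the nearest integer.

25

Share of category A = 2497/7983 = 0.31279.
Allocate 80 × 0.31279 = 25.023... → 25.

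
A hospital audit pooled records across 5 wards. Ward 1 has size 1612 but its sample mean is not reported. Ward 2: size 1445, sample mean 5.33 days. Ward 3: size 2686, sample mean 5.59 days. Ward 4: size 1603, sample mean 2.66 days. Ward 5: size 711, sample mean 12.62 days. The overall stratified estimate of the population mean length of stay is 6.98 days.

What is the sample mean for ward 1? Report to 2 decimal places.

Σ Nₕx̄ₕ = N·μ, so 1612·x̄_1 = 8057·6.98 − (1445·5.33 + 2686·5.59 + 1603·2.66 + 711·12.62).
= 56237.86 − 35953.39 = 20284.47.
x̄_1 = 20284.47 / 1612 = 12.5834... → 12.58.

12.58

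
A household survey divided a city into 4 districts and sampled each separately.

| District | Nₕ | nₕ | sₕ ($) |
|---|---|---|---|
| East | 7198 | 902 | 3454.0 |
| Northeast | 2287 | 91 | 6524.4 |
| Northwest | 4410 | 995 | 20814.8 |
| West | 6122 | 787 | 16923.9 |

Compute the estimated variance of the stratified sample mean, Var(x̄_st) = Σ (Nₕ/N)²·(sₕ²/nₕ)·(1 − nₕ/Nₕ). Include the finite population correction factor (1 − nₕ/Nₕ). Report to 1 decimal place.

53391.4

N = 20017. Term for each stratum: Wₕ²sₕ²/nₕ·(1−nₕ/Nₕ).
Var(x̄_st) = 1495.9487 + 5863.2753 + 16366.3835 + 29665.7915 = 53391.3990 → 53391.4.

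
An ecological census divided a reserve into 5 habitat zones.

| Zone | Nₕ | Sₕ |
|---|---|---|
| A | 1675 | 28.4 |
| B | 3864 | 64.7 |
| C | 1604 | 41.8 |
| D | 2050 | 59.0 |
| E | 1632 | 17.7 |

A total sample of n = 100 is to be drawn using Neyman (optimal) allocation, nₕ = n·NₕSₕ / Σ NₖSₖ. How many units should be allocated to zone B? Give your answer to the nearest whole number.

Σ NₕSₕ = 1675·28.4 + 3864·64.7 + 1604·41.8 + 2050·59.0 + 1632·17.7 = 514454.4.
Share for B: 250000.8/514454.4 = 0.48595.
n_B = 100 × 0.48595 = 48.595... → 49.

49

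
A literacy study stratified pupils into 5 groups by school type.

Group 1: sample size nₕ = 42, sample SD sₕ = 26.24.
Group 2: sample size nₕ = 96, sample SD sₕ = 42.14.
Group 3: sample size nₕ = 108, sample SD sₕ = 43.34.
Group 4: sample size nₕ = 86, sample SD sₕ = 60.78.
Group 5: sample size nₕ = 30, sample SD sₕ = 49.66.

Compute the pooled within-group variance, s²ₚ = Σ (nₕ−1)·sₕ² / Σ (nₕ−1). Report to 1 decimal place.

2194.5

Degrees of freedom: 41 + 95 + 107 + 85 + 29 = 357.
Σ(nₕ−1)sₕ² = 41·688.5376 + 95·1775.7796 + 107·1878.3556 + 85·3694.2084 + 29·2466.1156 = 783438.2192.
s²ₚ = 783438.2192 / 357 = 2194.505... → 2194.5.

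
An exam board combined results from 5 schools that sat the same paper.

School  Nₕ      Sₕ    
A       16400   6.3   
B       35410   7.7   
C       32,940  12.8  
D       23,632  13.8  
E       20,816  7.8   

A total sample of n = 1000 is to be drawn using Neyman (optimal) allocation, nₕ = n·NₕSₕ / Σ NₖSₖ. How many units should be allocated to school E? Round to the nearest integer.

A: NₕSₕ = 16400·6.3 = 103320
B: NₕSₕ = 35410·7.7 = 272657
C: NₕSₕ = 32940·12.8 = 421632
D: NₕSₕ = 23632·13.8 = 326121.6
E: NₕSₕ = 20816·7.8 = 162364.8
Σ NₕSₕ = 1286095.4.
n_E = 1000·162364.8/1286095.4 = 126.246... → 126.

126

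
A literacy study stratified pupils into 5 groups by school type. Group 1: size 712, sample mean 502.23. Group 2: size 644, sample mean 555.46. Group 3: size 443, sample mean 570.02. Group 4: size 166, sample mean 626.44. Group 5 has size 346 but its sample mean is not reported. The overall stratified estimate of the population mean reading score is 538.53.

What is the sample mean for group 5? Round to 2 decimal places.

499.22

Σ Nₕx̄ₕ = N·μ, so 346·x̄_5 = 2311·538.53 − (712·502.23 + 644·555.46 + 443·570.02 + 166·626.44).
= 1244542.83 − 1071811.9 = 172730.93.
x̄_5 = 172730.93 / 346 = 499.2223... → 499.22.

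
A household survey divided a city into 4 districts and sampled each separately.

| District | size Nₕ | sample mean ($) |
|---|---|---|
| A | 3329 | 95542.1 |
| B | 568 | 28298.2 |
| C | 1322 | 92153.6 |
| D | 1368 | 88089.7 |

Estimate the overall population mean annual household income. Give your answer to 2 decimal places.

87515.83

x̄_st = (Σ Nₕx̄ₕ) / (Σ Nₕ) = (3329·95542.1 + 568·28298.2 + 1322·92153.6 + 1368·88089.7) / 6587
= 576466797.3 / 6587 = 87515.8338... → 87515.83.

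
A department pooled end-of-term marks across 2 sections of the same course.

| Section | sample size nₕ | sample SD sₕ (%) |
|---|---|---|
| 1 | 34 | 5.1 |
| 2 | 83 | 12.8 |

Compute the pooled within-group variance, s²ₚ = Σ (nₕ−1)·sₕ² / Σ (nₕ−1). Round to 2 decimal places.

124.29

Degrees of freedom: 33 + 82 = 115.
Σ(nₕ−1)sₕ² = 33·26.01 + 82·163.84 = 14293.21.
s²ₚ = 14293.21 / 115 = 124.2888... → 124.29.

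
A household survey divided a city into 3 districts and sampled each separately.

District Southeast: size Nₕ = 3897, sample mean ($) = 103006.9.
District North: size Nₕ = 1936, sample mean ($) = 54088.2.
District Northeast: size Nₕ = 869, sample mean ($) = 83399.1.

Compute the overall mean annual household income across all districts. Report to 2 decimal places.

N = 6702; weights Wₕ = Nₕ/N = (0.5815, 0.2889, 0.1297).
x̄_st = Σ Wₕ·x̄ₕ = 0.5815·103006.9 + 0.2889·54088.2 + 0.1297·83399.1 ≈ 86333.4023...
→ 86333.40.

86333.40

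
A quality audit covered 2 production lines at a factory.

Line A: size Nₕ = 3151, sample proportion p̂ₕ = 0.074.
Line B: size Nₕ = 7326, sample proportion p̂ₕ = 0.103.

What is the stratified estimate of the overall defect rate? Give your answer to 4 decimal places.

0.0943

Wₕ = Nₕ/N with N = 10477: 0.3008, 0.6992.
p̂_st = 0.3008·0.074 + 0.6992·0.103 ≈ 0.094278... → 0.0943.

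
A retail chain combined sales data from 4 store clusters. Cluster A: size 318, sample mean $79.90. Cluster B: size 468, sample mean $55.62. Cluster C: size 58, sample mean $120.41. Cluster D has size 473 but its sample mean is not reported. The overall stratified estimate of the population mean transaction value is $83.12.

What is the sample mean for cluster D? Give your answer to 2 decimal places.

107.92

N = 318 + 468 + 58 + 473 = 1317.
Overall total = μ·N = 83.12·1317 = 109469.04.
Subtract the known strata: 318·79.90 + 468·55.62 + 58·120.41 = 58422.14.
Remaining total for cluster D: 109469.04 − 58422.14 = 51046.9.
Divide by its size: 51046.9 / 473 = 107.9216... → 107.92.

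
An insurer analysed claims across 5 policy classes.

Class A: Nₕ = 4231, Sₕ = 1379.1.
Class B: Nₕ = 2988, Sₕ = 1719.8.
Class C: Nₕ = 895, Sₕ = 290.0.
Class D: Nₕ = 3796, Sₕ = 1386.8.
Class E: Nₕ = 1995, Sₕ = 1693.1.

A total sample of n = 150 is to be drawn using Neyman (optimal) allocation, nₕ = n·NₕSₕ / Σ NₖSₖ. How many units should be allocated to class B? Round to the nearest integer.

A: NₕSₕ = 4231·1379.1 = 5834972.1
B: NₕSₕ = 2988·1719.8 = 5138762.4
C: NₕSₕ = 895·290.0 = 259550
D: NₕSₕ = 3796·1386.8 = 5264292.8
E: NₕSₕ = 1995·1693.1 = 3377734.5
Σ NₕSₕ = 19875311.8.
n_B = 150·5138762.4/19875311.8 = 38.783... → 39.

39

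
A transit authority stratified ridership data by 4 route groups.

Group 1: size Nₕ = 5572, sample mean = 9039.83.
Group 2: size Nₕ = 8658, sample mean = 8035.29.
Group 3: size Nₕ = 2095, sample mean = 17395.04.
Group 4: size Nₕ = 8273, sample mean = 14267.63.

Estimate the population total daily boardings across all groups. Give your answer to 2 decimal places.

274418185.37

Population total = Σ Nₕ·x̄ₕ (each stratum's size times its mean).
5572·9039.83 + 8658·8035.29 + 2095·17395.04 + 8273·14267.63 = 50369932.76 + 69569540.82 + 36442608.8 + 118036102.99 = 274418185.37.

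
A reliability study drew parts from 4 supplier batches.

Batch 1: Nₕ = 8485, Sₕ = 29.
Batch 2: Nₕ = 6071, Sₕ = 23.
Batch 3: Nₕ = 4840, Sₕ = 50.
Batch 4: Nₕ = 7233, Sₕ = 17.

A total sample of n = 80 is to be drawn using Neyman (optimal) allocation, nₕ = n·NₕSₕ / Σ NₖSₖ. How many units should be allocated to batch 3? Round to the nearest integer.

26

Σ NₕSₕ = 8485·29 + 6071·23 + 4840·50 + 7233·17 = 750659.
Share for 3: 242000/750659 = 0.32238.
n_3 = 80 × 0.32238 = 25.791... → 26.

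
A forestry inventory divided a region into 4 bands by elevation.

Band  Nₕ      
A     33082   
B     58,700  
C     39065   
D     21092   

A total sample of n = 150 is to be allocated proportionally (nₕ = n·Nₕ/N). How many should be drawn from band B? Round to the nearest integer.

58

Share of band B = 58700/151939 = 0.38634.
Allocate 150 × 0.38634 = 57.951... → 58.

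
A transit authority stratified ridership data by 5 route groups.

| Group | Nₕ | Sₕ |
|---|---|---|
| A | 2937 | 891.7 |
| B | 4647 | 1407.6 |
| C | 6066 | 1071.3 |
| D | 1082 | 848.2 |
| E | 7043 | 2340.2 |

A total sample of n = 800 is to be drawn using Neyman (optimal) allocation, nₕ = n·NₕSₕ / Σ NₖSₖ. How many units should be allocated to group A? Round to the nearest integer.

A: NₕSₕ = 2937·891.7 = 2618922.9
B: NₕSₕ = 4647·1407.6 = 6541117.2
C: NₕSₕ = 6066·1071.3 = 6498505.8
D: NₕSₕ = 1082·848.2 = 917752.4
E: NₕSₕ = 7043·2340.2 = 16482028.6
Σ NₕSₕ = 33058326.9.
n_A = 800·2618922.9/33058326.9 = 63.377... → 63.

63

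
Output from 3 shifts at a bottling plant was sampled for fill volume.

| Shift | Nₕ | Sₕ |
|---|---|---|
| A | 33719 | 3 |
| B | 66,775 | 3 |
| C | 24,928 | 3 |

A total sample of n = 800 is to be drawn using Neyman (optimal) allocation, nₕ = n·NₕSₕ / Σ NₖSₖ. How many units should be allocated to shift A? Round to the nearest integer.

A: NₕSₕ = 33719·3 = 101157
B: NₕSₕ = 66775·3 = 200325
C: NₕSₕ = 24928·3 = 74784
Σ NₕSₕ = 376266.
n_A = 800·101157/376266 = 215.076... → 215.

215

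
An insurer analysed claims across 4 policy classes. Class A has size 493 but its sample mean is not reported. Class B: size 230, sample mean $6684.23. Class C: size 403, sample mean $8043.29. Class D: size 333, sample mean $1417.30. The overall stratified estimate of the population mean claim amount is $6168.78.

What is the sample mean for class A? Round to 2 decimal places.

N = 493 + 230 + 403 + 333 = 1459.
Overall total = μ·N = 6168.78·1459 = 9000250.02.
Subtract the known strata: 230·6684.23 + 403·8043.29 + 333·1417.30 = 5250779.67.
Remaining total for class A: 9000250.02 − 5250779.67 = 3749470.35.
Divide by its size: 3749470.35 / 493 = 7605.4165... → 7605.42.

7605.42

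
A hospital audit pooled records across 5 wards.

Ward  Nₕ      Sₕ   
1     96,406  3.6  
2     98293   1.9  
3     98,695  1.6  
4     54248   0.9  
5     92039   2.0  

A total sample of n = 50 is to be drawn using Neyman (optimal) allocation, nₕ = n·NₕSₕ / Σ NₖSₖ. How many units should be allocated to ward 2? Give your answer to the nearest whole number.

10

Σ NₕSₕ = 96406·3.6 + 98293·1.9 + 98695·1.6 + 54248·0.9 + 92039·2.0 = 924631.5.
Share for 2: 186756.7/924631.5 = 0.20198.
n_2 = 50 × 0.20198 = 10.099... → 10.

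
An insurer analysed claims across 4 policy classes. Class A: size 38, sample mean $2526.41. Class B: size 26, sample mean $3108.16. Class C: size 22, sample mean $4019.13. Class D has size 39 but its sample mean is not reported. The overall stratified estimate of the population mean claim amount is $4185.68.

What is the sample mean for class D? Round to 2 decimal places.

6614.70

N = 38 + 26 + 22 + 39 = 125.
Overall total = μ·N = 4185.68·125 = 523210.
Subtract the known strata: 38·2526.41 + 26·3108.16 + 22·4019.13 = 265236.6.
Remaining total for class D: 523210 − 265236.6 = 257973.4.
Divide by its size: 257973.4 / 39 = 6614.7026... → 6614.70.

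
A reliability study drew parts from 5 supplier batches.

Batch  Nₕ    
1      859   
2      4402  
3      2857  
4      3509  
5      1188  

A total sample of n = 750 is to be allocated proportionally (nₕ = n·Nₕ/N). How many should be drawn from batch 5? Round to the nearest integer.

N = 859 + 4402 + 2857 + 3509 + 1188 = 12815.
n_5 = 750·1188/12815 = 69.528... → 70.

70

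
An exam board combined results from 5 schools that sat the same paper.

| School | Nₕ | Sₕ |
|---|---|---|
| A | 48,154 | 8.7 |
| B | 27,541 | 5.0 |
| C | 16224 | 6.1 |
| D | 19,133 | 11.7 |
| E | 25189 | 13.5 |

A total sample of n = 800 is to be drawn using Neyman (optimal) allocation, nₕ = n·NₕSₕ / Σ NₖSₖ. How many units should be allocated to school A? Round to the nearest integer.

Σ NₕSₕ = 48154·8.7 + 27541·5.0 + 16224·6.1 + 19133·11.7 + 25189·13.5 = 1219518.8.
Share for A: 418939.8/1219518.8 = 0.34353.
n_A = 800 × 0.34353 = 274.823... → 275.

275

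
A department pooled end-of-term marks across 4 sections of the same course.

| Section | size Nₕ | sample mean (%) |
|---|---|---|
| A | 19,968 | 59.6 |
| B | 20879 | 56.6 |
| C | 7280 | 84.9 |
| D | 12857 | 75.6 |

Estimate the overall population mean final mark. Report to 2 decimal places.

N = 60984; weights Wₕ = Nₕ/N = (0.3274, 0.3424, 0.1194, 0.2108).
x̄_st = Σ Wₕ·x̄ₕ = 0.3274·59.6 + 0.3424·56.6 + 0.1194·84.9 + 0.2108·75.6 ≈ 64.9663...
→ 64.97.

64.97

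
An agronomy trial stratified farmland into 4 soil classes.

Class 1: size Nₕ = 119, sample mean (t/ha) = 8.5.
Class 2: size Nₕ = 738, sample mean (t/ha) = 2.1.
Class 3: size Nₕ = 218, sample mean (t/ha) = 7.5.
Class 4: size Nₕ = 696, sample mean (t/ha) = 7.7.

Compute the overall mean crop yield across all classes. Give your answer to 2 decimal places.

N = 1771; weights Wₕ = Nₕ/N = (0.0672, 0.4167, 0.1231, 0.3930).
x̄_st = Σ Wₕ·x̄ₕ = 0.0672·8.5 + 0.4167·2.1 + 0.1231·7.5 + 0.3930·7.7 ≈ 5.3955...
→ 5.40.

5.40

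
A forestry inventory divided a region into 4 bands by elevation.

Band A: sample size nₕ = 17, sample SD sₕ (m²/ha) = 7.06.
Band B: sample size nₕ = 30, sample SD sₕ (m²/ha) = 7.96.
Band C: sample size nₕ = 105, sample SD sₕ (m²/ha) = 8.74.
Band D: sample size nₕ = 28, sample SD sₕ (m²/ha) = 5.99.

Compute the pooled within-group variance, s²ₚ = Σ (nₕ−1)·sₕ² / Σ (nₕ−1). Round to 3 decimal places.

65.614

A: (17−1)·7.06² = 16·49.8436 = 797.4976
B: (30−1)·7.96² = 29·63.3616 = 1837.4864
C: (105−1)·8.74² = 104·76.3876 = 7944.3104
D: (28−1)·5.99² = 27·35.8801 = 968.7627
Numerator = 11548.0571; denominator = Σ(nₕ−1) = 176.
s²ₚ = 11548.0571/176 = 65.61396... → 65.614.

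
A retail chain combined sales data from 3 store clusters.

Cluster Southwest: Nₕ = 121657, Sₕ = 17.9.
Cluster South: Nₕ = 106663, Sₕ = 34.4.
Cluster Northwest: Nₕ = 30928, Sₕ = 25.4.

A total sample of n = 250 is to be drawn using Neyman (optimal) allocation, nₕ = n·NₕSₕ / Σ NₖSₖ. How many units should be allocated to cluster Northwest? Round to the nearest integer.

30

Σ NₕSₕ = 121657·17.9 + 106663·34.4 + 30928·25.4 = 6632438.7.
Share for Northwest: 785571.2/6632438.7 = 0.11844.
n_Northwest = 250 × 0.11844 = 29.611... → 30.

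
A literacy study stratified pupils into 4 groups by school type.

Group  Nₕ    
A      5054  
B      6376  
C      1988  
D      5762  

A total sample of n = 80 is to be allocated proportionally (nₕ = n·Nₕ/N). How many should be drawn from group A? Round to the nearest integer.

N = 5054 + 6376 + 1988 + 5762 = 19180.
n_A = 80·5054/19180 = 21.080... → 21.

21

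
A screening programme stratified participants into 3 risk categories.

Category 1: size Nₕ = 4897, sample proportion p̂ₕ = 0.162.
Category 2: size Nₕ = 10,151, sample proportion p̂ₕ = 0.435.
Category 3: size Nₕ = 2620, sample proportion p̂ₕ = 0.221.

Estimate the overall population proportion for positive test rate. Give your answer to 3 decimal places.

Wₕ = Nₕ/N with N = 17668: 0.2772, 0.5745, 0.1483.
p̂_st = 0.2772·0.162 + 0.5745·0.435 + 0.1483·0.221 ≈ 0.32760... → 0.328.

0.328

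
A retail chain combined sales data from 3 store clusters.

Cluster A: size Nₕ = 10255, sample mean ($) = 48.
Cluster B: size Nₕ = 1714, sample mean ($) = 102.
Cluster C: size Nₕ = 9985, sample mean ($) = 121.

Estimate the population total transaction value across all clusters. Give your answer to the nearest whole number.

Estimate total by summing Nₕ·x̄ₕ over strata.
10255·48 + 1714·102 + 9985·121 = 492240 + 174828 + 1208185 = 1875253.

1875253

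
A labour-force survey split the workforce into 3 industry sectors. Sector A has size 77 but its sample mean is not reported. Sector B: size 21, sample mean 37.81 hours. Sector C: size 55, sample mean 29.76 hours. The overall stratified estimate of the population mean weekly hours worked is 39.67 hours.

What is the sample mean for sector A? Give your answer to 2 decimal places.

47.26

Σ Nₕx̄ₕ = N·μ, so 77·x̄_A = 153·39.67 − (21·37.81 + 55·29.76).
= 6069.51 − 2430.81 = 3638.7.
x̄_A = 3638.7 / 77 = 47.2558... → 47.26.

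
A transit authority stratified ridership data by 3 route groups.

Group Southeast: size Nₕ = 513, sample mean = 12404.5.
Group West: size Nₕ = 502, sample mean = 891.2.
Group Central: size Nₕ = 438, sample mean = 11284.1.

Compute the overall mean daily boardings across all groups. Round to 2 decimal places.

8089.01

N = 513 + 502 + 438 = 1453.
The stratified mean weights each stratum mean by its population share Nₕ/N.
Σ Nₕx̄ₕ = 513·12404.5 + 502·891.2 + 438·11284.1 = 6363508.5 + 447382.4 + 4942435.8 = 11753326.7.
Divide by N: 11753326.7 / 1453 = 8089.0067... → 8089.01.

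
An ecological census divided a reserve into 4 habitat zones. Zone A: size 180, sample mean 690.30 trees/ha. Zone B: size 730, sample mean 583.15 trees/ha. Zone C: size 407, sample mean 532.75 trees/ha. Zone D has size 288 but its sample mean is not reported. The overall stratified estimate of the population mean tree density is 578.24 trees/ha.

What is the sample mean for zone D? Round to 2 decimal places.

Σ Nₕx̄ₕ = N·μ, so 288·x̄_D = 1605·578.24 − (180·690.30 + 730·583.15 + 407·532.75).
= 928075.2 − 766782.75 = 161292.45.
x̄_D = 161292.45 / 288 = 560.0432... → 560.04.

560.04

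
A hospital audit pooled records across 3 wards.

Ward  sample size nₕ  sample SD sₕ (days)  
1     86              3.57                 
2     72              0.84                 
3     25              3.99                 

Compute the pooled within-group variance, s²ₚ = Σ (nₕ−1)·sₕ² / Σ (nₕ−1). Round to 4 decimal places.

8.4194

1: (86−1)·3.57² = 85·12.7449 = 1083.3165
2: (72−1)·0.84² = 71·0.7056 = 50.0976
3: (25−1)·3.99² = 24·15.9201 = 382.0824
Numerator = 1515.4965; denominator = Σ(nₕ−1) = 180.
s²ₚ = 1515.4965/180 = 8.419425 → 8.4194.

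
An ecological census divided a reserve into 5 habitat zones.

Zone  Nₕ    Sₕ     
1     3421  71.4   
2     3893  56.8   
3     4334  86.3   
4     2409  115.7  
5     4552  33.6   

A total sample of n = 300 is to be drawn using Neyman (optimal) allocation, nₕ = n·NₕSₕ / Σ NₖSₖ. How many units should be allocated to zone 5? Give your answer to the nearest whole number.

36

1: NₕSₕ = 3421·71.4 = 244259.4
2: NₕSₕ = 3893·56.8 = 221122.4
3: NₕSₕ = 4334·86.3 = 374024.2
4: NₕSₕ = 2409·115.7 = 278721.3
5: NₕSₕ = 4552·33.6 = 152947.2
Σ NₕSₕ = 1271074.5.
n_5 = 300·152947.2/1271074.5 = 36.099... → 36.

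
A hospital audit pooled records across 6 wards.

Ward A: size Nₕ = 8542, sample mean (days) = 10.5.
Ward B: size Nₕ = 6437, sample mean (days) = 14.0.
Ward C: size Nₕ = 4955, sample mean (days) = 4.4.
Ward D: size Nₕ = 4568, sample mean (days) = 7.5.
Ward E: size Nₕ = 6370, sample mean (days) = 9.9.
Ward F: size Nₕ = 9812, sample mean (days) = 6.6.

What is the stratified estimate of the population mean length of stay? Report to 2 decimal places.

8.94

x̄_st = (Σ Nₕx̄ₕ) / (Σ Nₕ) = (8542·10.5 + 6437·14.0 + 4955·4.4 + 4568·7.5 + 6370·9.9 + 9812·6.6) / 40684
= 363693.2 / 40684 = 8.9395... → 8.94.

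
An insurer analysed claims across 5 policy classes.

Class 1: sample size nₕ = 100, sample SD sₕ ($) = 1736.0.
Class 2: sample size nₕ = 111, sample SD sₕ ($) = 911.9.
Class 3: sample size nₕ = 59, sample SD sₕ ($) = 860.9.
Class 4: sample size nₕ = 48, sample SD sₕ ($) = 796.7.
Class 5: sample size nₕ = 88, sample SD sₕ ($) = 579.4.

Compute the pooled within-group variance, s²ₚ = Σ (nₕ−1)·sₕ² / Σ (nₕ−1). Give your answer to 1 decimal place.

1226565.9

Degrees of freedom: 99 + 110 + 58 + 47 + 87 = 401.
Σ(nₕ−1)sₕ² = 99·3013696 + 110·831561.61 + 58·741148.81 + 47·634730.89 + 87·335704.36 = 491852943.23.
s²ₚ = 491852943.23 / 401 = 1226565.943... → 1226565.9.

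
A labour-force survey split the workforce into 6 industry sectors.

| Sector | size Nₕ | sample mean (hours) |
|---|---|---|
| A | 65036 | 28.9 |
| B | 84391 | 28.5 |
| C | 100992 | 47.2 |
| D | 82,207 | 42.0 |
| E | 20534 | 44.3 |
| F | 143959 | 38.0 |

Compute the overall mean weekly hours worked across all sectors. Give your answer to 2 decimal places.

N = 497119; weights Wₕ = Nₕ/N = (0.1308, 0.1698, 0.2032, 0.1654, 0.0413, 0.2896).
x̄_st = Σ Wₕ·x̄ₕ = 0.1308·28.9 + 0.1698·28.5 + 0.2032·47.2 + 0.1654·42.0 + 0.0413·44.3 + 0.2896·38.0 ≈ 37.9875...
→ 37.99.

37.99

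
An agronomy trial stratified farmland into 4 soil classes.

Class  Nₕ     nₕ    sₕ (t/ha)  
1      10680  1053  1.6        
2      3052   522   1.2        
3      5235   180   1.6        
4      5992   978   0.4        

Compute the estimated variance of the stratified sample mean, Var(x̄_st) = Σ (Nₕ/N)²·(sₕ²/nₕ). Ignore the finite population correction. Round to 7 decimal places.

0.0011215

N = 24959. Term for each stratum: Wₕ²sₕ²/nₕ.
Var(x̄_st) = 0.0004451432 + 0.0000412484 + 0.0006256716 + 0.0000094291 = 0.0011214923 → 0.0011215.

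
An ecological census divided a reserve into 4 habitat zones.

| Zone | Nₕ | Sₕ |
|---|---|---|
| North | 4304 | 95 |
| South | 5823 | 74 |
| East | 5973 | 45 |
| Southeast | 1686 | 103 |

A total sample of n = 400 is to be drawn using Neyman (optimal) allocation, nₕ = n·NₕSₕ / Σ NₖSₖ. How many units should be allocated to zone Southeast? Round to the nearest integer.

Σ NₕSₕ = 4304·95 + 5823·74 + 5973·45 + 1686·103 = 1282225.
Share for Southeast: 173658/1282225 = 0.13543.
n_Southeast = 400 × 0.13543 = 54.174... → 54.

54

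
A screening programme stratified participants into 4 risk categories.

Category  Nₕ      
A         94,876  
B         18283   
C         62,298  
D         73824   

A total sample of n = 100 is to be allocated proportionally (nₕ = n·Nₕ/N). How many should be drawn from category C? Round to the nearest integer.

25

N = 94876 + 18283 + 62298 + 73824 = 249281.
n_C = 100·62298/249281 = 24.991... → 25.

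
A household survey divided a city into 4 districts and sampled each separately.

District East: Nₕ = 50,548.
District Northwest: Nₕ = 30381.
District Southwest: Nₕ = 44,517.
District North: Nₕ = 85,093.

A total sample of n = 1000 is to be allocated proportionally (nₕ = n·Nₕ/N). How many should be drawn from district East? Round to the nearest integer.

N = 50548 + 30381 + 44517 + 85093 = 210539.
n_East = 1000·50548/210539 = 240.089... → 240.

240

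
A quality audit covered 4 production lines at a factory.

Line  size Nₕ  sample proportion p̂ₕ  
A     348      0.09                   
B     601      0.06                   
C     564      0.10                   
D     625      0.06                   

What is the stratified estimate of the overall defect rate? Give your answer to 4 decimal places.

0.0754

Wₕ = Nₕ/N with N = 2138: 0.1628, 0.2811, 0.2638, 0.2923.
p̂_st = 0.1628·0.09 + 0.2811·0.06 + 0.2638·0.10 + 0.2923·0.06 ≈ 0.075435... → 0.0754.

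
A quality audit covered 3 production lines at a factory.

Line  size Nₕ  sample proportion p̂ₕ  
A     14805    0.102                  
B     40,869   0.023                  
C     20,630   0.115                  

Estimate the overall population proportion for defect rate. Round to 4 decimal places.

Wₕ = Nₕ/N with N = 76304: 0.1940, 0.5356, 0.2704.
p̂_st = 0.1940·0.102 + 0.5356·0.023 + 0.2704·0.115 ≈ 0.063202... → 0.0632.

0.0632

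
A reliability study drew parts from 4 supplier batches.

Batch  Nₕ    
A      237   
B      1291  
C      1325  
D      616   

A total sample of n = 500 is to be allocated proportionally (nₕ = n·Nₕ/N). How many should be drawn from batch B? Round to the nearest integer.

186

Share of batch B = 1291/3469 = 0.37215.
Allocate 500 × 0.37215 = 186.077... → 186.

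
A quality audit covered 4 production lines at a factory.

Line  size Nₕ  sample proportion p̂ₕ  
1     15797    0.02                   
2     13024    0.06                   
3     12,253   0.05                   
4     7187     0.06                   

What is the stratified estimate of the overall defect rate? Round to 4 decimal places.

0.0444

N = 15797 + 13024 + 12253 + 7187 = 48261.
Overall proportion = Σ (Nₕ/N)·p̂ₕ.
Σ Nₕp̂ₕ = 315.94 + 781.44 + 612.65 + 431.22 = 2141.25.
2141.25 / 48261 = 0.044368... → 0.0444.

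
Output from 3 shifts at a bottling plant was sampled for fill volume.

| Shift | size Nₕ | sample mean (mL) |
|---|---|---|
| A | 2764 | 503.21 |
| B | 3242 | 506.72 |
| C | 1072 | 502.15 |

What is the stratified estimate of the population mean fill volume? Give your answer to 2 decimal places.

504.66

x̄_st = (Σ Nₕx̄ₕ) / (Σ Nₕ) = (2764·503.21 + 3242·506.72 + 1072·502.15) / 7078
= 3571963.48 / 7078 = 504.6572... → 504.66.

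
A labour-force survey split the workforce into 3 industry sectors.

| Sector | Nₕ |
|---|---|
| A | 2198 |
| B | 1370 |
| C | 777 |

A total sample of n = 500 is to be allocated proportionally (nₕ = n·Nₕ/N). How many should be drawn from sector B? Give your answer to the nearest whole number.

158

N = 2198 + 1370 + 777 = 4345.
n_B = 500·1370/4345 = 157.652... → 158.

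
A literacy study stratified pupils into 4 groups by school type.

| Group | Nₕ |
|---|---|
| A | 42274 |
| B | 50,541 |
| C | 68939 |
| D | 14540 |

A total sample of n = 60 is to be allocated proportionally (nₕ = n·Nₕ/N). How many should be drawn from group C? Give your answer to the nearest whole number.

23

N = 42274 + 50541 + 68939 + 14540 = 176294.
n_C = 60·68939/176294 = 23.463... → 23.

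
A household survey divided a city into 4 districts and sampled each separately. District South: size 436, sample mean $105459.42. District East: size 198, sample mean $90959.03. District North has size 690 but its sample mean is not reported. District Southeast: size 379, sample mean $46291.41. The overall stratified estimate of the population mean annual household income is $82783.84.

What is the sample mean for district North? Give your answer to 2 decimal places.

86153.97

Σ Nₕx̄ₕ = N·μ, so 690·x̄_North = 1703·82783.84 − (436·105459.42 + 198·90959.03 + 379·46291.41).
= 140980879.52 − 81534639.45 = 59446240.07.
x̄_North = 59446240.07 / 690 = 86153.9711... → 86153.97.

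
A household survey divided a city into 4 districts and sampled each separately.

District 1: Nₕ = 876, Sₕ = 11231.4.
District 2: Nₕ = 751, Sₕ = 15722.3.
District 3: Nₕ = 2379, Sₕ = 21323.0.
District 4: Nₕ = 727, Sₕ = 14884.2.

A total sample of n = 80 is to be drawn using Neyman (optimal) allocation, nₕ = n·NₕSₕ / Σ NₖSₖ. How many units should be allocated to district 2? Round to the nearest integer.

11

1: NₕSₕ = 876·11231.4 = 9838706.4
2: NₕSₕ = 751·15722.3 = 11807447.3
3: NₕSₕ = 2379·21323.0 = 50727417
4: NₕSₕ = 727·14884.2 = 10820813.4
Σ NₕSₕ = 83194384.1.
n_2 = 80·11807447.3/83194384.1 = 11.354... → 11.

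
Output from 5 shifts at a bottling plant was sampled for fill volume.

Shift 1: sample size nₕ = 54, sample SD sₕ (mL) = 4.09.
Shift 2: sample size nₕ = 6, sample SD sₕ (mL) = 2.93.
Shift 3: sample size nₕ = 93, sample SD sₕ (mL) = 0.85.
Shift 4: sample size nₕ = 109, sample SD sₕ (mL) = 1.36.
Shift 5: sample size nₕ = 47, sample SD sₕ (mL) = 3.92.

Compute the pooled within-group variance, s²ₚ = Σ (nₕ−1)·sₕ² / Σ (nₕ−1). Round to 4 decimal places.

6.2585

Degrees of freedom: 53 + 5 + 92 + 108 + 46 = 304.
Σ(nₕ−1)sₕ² = 53·16.7281 + 5·8.5849 + 92·0.7225 + 108·1.8496 + 46·15.3664 = 1902.595.
s²ₚ = 1902.595 / 304 = 6.258536... → 6.2585.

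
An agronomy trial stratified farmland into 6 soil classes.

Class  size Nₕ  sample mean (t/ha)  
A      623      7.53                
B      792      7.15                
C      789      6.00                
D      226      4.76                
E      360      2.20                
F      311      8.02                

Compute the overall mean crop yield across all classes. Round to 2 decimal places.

N = 3101; weights Wₕ = Nₕ/N = (0.2009, 0.2554, 0.2544, 0.0729, 0.1161, 0.1003).
x̄_st = Σ Wₕ·x̄ₕ = 0.2009·7.53 + 0.2554·7.15 + 0.2544·6.00 + 0.0729·4.76 + 0.1161·2.20 + 0.1003·8.02 ≈ 6.2722...
→ 6.27.

6.27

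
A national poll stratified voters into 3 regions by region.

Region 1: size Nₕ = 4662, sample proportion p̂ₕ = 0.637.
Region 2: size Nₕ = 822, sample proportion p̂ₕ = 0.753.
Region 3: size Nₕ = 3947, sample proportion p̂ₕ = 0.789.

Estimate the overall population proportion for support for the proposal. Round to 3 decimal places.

0.711

Wₕ = Nₕ/N with N = 9431: 0.4943, 0.0872, 0.4185.
p̂_st = 0.4943·0.637 + 0.0872·0.753 + 0.4185·0.789 ≈ 0.71072... → 0.711.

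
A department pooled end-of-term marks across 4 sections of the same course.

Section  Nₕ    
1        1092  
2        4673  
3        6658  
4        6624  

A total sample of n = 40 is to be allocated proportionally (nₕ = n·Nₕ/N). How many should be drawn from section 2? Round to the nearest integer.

Share of section 2 = 4673/19047 = 0.24534.
Allocate 40 × 0.24534 = 9.814... → 10.

10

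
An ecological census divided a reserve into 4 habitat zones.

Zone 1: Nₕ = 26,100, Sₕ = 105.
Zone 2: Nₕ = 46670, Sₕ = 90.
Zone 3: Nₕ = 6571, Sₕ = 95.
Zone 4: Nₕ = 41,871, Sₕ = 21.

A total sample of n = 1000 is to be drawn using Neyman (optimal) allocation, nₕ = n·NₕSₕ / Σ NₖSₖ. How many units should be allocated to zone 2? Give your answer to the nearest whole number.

497

Σ NₕSₕ = 26100·105 + 46670·90 + 6571·95 + 41871·21 = 8444336.
Share for 2: 4200300/8444336 = 0.49741.
n_2 = 1000 × 0.49741 = 497.410... → 497.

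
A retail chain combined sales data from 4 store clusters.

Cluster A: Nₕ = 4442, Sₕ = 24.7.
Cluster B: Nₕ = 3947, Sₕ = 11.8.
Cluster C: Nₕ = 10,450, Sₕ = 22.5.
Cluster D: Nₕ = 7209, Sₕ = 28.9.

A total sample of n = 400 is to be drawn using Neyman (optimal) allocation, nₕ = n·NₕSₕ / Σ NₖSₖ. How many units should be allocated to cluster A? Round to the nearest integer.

73

A: NₕSₕ = 4442·24.7 = 109717.4
B: NₕSₕ = 3947·11.8 = 46574.6
C: NₕSₕ = 10450·22.5 = 235125
D: NₕSₕ = 7209·28.9 = 208340.1
Σ NₕSₕ = 599757.1.
n_A = 400·109717.4/599757.1 = 73.175... → 73.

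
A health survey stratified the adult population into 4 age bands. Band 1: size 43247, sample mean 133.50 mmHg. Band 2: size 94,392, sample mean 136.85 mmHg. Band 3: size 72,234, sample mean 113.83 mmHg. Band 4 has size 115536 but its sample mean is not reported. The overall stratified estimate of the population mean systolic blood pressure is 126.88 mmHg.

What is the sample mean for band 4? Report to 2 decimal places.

N = 43247 + 94392 + 72234 + 115536 = 325409.
Overall total = μ·N = 126.88·325409 = 41287893.92.
Subtract the known strata: 43247·133.50 + 94392·136.85 + 72234·113.83 = 26913415.92.
Remaining total for band 4: 41287893.92 − 26913415.92 = 14374478.
Divide by its size: 14374478 / 115536 = 124.4156... → 124.42.

124.42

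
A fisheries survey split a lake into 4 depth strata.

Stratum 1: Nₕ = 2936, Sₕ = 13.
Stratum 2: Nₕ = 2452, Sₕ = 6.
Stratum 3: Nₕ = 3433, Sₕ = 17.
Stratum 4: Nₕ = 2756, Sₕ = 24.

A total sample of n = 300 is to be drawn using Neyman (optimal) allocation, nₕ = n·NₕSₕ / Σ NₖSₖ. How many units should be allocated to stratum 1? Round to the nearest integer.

Σ NₕSₕ = 2936·13 + 2452·6 + 3433·17 + 2756·24 = 177385.
Share for 1: 38168/177385 = 0.21517.
n_1 = 300 × 0.21517 = 64.551... → 65.

65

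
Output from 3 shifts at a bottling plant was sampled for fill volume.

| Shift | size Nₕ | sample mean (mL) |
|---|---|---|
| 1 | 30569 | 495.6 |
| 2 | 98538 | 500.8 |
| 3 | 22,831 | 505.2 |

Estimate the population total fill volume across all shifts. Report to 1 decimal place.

76032048.0

Population total = Σ Nₕ·x̄ₕ (each stratum's size times its mean).
30569·495.6 + 98538·500.8 + 22831·505.2 = 15149996.4 + 49347830.4 + 11534221.2 = 76032048.0.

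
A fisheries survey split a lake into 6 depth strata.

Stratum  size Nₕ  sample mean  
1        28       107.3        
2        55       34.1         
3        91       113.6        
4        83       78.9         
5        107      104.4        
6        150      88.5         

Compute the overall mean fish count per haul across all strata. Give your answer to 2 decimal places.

N = 28 + 55 + 91 + 83 + 107 + 150 = 514.
The stratified mean weights each stratum mean by its population share Nₕ/N.
Σ Nₕx̄ₕ = 28·107.3 + 55·34.1 + 91·113.6 + 83·78.9 + 107·104.4 + 150·88.5 = 3004.4 + 1875.5 + 10337.6 + 6548.7 + 11170.8 + 13275 = 46212.
Divide by N: 46212 / 514 = 89.9066... → 89.91.

89.91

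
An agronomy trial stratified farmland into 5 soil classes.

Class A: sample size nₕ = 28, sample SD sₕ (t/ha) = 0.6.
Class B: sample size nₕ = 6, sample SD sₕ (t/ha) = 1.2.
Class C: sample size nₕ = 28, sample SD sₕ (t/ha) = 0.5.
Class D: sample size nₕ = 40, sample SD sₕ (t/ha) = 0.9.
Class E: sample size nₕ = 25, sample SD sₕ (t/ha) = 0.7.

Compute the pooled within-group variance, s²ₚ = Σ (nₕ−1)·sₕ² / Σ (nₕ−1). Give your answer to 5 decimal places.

A: (28−1)·0.6² = 27·0.36 = 9.72
B: (6−1)·1.2² = 5·1.44 = 7.2
C: (28−1)·0.5² = 27·0.25 = 6.75
D: (40−1)·0.9² = 39·0.81 = 31.59
E: (25−1)·0.7² = 24·0.49 = 11.76
Numerator = 67.02; denominator = Σ(nₕ−1) = 122.
s²ₚ = 67.02/122 = 0.5493443... → 0.54934.

0.54934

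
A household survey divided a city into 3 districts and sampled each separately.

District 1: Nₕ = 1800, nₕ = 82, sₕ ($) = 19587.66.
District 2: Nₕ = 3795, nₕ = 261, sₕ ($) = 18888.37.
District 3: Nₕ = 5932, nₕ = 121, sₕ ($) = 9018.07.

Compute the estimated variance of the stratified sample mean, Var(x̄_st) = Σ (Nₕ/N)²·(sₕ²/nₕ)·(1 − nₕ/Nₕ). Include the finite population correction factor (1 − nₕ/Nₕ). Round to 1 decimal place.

421235.4

N = 11527. Term for each stratum: Wₕ²sₕ²/nₕ·(1−nₕ/Nₕ).
Var(x̄_st) = 108896.6049 + 137973.0277 + 174365.7834 = 421235.4160 → 421235.4.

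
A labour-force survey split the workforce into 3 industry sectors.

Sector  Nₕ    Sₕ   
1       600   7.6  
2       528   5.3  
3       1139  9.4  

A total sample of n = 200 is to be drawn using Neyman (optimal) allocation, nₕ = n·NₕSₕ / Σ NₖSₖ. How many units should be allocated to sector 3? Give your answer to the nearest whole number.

119

Σ NₕSₕ = 600·7.6 + 528·5.3 + 1139·9.4 = 18065.
Share for 3: 10706.6/18065 = 0.59267.
n_3 = 200 × 0.59267 = 118.534... → 119.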